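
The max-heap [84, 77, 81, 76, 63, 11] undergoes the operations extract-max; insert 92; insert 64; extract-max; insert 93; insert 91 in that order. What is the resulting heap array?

extract-max → returns 84:
  remove root 84; move last element 11 to root → [11, 77, 81, 76, 63]
  11 vs larger child 81 at index 2, swap → [81, 77, 11, 76, 63]
insert 92:
  append 92 at index 5 → [81, 77, 11, 76, 63, 92]
  92 > parent 11 at index 2, swap → [81, 77, 92, 76, 63, 11]
  92 > parent 81 at index 0, swap → [92, 77, 81, 76, 63, 11]
insert 64:
  append 64 at index 6 → [92, 77, 81, 76, 63, 11, 64] (no swap needed)
extract-max → returns 92:
  remove root 92; move last element 64 to root → [64, 77, 81, 76, 63, 11]
  64 vs larger child 81 at index 2, swap → [81, 77, 64, 76, 63, 11]
insert 93:
  append 93 at index 6 → [81, 77, 64, 76, 63, 11, 93]
  93 > parent 64 at index 2, swap → [81, 77, 93, 76, 63, 11, 64]
  93 > parent 81 at index 0, swap → [93, 77, 81, 76, 63, 11, 64]
insert 91:
  append 91 at index 7 → [93, 77, 81, 76, 63, 11, 64, 91]
  91 > parent 76 at index 3, swap → [93, 77, 81, 91, 63, 11, 64, 76]
  91 > parent 77 at index 1, swap → [93, 91, 81, 77, 63, 11, 64, 76]

[93, 91, 81, 77, 63, 11, 64, 76]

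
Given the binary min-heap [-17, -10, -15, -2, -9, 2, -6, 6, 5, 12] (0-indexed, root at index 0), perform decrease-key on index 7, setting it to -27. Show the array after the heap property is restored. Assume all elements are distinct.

set index 7 from 6 to -27 → [-17, -10, -15, -2, -9, 2, -6, -27, 5, 12]
-27 < parent -2 at index 3, swap → [-17, -10, -15, -27, -9, 2, -6, -2, 5, 12]
-27 < parent -10 at index 1, swap → [-17, -27, -15, -10, -9, 2, -6, -2, 5, 12]
-27 < parent -17 at index 0, swap → [-27, -17, -15, -10, -9, 2, -6, -2, 5, 12]

[-27, -17, -15, -10, -9, 2, -6, -2, 5, 12]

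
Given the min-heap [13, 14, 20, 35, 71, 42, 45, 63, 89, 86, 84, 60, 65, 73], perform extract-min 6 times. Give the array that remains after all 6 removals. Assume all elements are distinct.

extract-min #1 returns 13:
  remove root 13; move last element 73 to root → [73, 14, 20, 35, 71, 42, 45, 63, 89, 86, 84, 60, 65]
  73 vs smaller child 14 at index 1, swap → [14, 73, 20, 35, 71, 42, 45, 63, 89, 86, 84, 60, 65]
  73 vs smaller child 35 at index 3, swap → [14, 35, 20, 73, 71, 42, 45, 63, 89, 86, 84, 60, 65]
  73 vs smaller child 63 at index 7, swap → [14, 35, 20, 63, 71, 42, 45, 73, 89, 86, 84, 60, 65]
extract-min #2 returns 14:
  remove root 14; move last element 65 to root → [65, 35, 20, 63, 71, 42, 45, 73, 89, 86, 84, 60]
  65 vs smaller child 20 at index 2, swap → [20, 35, 65, 63, 71, 42, 45, 73, 89, 86, 84, 60]
  65 vs smaller child 42 at index 5, swap → [20, 35, 42, 63, 71, 65, 45, 73, 89, 86, 84, 60]
  65 vs only child 60 at index 11, swap → [20, 35, 42, 63, 71, 60, 45, 73, 89, 86, 84, 65]
extract-min #3 returns 20:
  remove root 20; move last element 65 to root → [65, 35, 42, 63, 71, 60, 45, 73, 89, 86, 84]
  65 vs smaller child 35 at index 1, swap → [35, 65, 42, 63, 71, 60, 45, 73, 89, 86, 84]
  65 vs smaller child 63 at index 3, swap → [35, 63, 42, 65, 71, 60, 45, 73, 89, 86, 84]
extract-min #4 returns 35:
  remove root 35; move last element 84 to root → [84, 63, 42, 65, 71, 60, 45, 73, 89, 86]
  84 vs smaller child 42 at index 2, swap → [42, 63, 84, 65, 71, 60, 45, 73, 89, 86]
  84 vs smaller child 45 at index 6, swap → [42, 63, 45, 65, 71, 60, 84, 73, 89, 86]
extract-min #5 returns 42:
  remove root 42; move last element 86 to root → [86, 63, 45, 65, 71, 60, 84, 73, 89]
  86 vs smaller child 45 at index 2, swap → [45, 63, 86, 65, 71, 60, 84, 73, 89]
  86 vs smaller child 60 at index 5, swap → [45, 63, 60, 65, 71, 86, 84, 73, 89]
extract-min #6 returns 45:
  remove root 45; move last element 89 to root → [89, 63, 60, 65, 71, 86, 84, 73]
  89 vs smaller child 60 at index 2, swap → [60, 63, 89, 65, 71, 86, 84, 73]
  89 vs smaller child 84 at index 6, swap → [60, 63, 84, 65, 71, 86, 89, 73]

[60, 63, 84, 65, 71, 86, 89, 73]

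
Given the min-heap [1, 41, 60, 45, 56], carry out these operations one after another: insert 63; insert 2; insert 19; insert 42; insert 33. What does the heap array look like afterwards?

insert 63:
  append 63 at index 5 → [1, 41, 60, 45, 56, 63] (no swap needed)
insert 2:
  append 2 at index 6 → [1, 41, 60, 45, 56, 63, 2]
  2 < parent 60 at index 2, swap → [1, 41, 2, 45, 56, 63, 60]
insert 19:
  append 19 at index 7 → [1, 41, 2, 45, 56, 63, 60, 19]
  19 < parent 45 at index 3, swap → [1, 41, 2, 19, 56, 63, 60, 45]
  19 < parent 41 at index 1, swap → [1, 19, 2, 41, 56, 63, 60, 45]
insert 42:
  append 42 at index 8 → [1, 19, 2, 41, 56, 63, 60, 45, 42] (no swap needed)
insert 33:
  append 33 at index 9 → [1, 19, 2, 41, 56, 63, 60, 45, 42, 33]
  33 < parent 56 at index 4, swap → [1, 19, 2, 41, 33, 63, 60, 45, 42, 56]

[1, 19, 2, 41, 33, 63, 60, 45, 42, 56]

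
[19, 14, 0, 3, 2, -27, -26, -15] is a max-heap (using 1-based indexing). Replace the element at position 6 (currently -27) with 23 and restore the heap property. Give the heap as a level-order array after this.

[23, 14, 19, 3, 2, 0, -26, -15]

set index 6 from -27 to 23 → [19, 14, 0, 3, 2, 23, -26, -15]
23 > parent 0 at index 3, swap → [19, 14, 23, 3, 2, 0, -26, -15]
23 > parent 19 at index 1, swap → [23, 14, 19, 3, 2, 0, -26, -15]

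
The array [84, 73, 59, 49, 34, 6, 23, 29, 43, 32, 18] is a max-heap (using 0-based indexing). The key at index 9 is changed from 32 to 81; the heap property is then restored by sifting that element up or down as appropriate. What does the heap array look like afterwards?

[84, 81, 59, 49, 73, 6, 23, 29, 43, 34, 18]

set index 9 from 32 to 81 → [84, 73, 59, 49, 34, 6, 23, 29, 43, 81, 18]
81 > parent 34 at index 4, swap → [84, 73, 59, 49, 81, 6, 23, 29, 43, 34, 18]
81 > parent 73 at index 1, swap → [84, 81, 59, 49, 73, 6, 23, 29, 43, 34, 18]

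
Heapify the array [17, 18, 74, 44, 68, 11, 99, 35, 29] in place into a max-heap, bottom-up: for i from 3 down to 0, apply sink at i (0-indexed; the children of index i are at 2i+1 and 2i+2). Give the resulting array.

sift down from index 3: already satisfies heap property
sift down from index 2:
  74 vs larger child 99 at index 6, swap → [17, 18, 99, 44, 68, 11, 74, 35, 29]
sift down from index 1:
  18 vs larger child 68 at index 4, swap → [17, 68, 99, 44, 18, 11, 74, 35, 29]
sift down from index 0:
  17 vs larger child 99 at index 2, swap → [99, 68, 17, 44, 18, 11, 74, 35, 29]
  17 vs larger child 74 at index 6, swap → [99, 68, 74, 44, 18, 11, 17, 35, 29]

[99, 68, 74, 44, 18, 11, 17, 35, 29]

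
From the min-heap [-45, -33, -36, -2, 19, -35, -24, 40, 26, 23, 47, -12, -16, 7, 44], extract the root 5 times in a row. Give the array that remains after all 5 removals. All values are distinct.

[-16, -2, -12, 26, 19, 47, 7, 40, 44, 23]

extract-min #1 returns -45:
  remove root -45; move last element 44 to root → [44, -33, -36, -2, 19, -35, -24, 40, 26, 23, 47, -12, -16, 7]
  44 vs smaller child -36 at index 2, swap → [-36, -33, 44, -2, 19, -35, -24, 40, 26, 23, 47, -12, -16, 7]
  44 vs smaller child -35 at index 5, swap → [-36, -33, -35, -2, 19, 44, -24, 40, 26, 23, 47, -12, -16, 7]
  44 vs smaller child -16 at index 12, swap → [-36, -33, -35, -2, 19, -16, -24, 40, 26, 23, 47, -12, 44, 7]
extract-min #2 returns -36:
  remove root -36; move last element 7 to root → [7, -33, -35, -2, 19, -16, -24, 40, 26, 23, 47, -12, 44]
  7 vs smaller child -35 at index 2, swap → [-35, -33, 7, -2, 19, -16, -24, 40, 26, 23, 47, -12, 44]
  7 vs smaller child -24 at index 6, swap → [-35, -33, -24, -2, 19, -16, 7, 40, 26, 23, 47, -12, 44]
extract-min #3 returns -35:
  remove root -35; move last element 44 to root → [44, -33, -24, -2, 19, -16, 7, 40, 26, 23, 47, -12]
  44 vs smaller child -33 at index 1, swap → [-33, 44, -24, -2, 19, -16, 7, 40, 26, 23, 47, -12]
  44 vs smaller child -2 at index 3, swap → [-33, -2, -24, 44, 19, -16, 7, 40, 26, 23, 47, -12]
  44 vs smaller child 26 at index 8, swap → [-33, -2, -24, 26, 19, -16, 7, 40, 44, 23, 47, -12]
extract-min #4 returns -33:
  remove root -33; move last element -12 to root → [-12, -2, -24, 26, 19, -16, 7, 40, 44, 23, 47]
  -12 vs smaller child -24 at index 2, swap → [-24, -2, -12, 26, 19, -16, 7, 40, 44, 23, 47]
  -12 vs smaller child -16 at index 5, swap → [-24, -2, -16, 26, 19, -12, 7, 40, 44, 23, 47]
extract-min #5 returns -24:
  remove root -24; move last element 47 to root → [47, -2, -16, 26, 19, -12, 7, 40, 44, 23]
  47 vs smaller child -16 at index 2, swap → [-16, -2, 47, 26, 19, -12, 7, 40, 44, 23]
  47 vs smaller child -12 at index 5, swap → [-16, -2, -12, 26, 19, 47, 7, 40, 44, 23]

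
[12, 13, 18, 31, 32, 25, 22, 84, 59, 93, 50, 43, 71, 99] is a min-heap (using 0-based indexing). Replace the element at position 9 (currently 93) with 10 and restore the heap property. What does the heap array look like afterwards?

set index 9 from 93 to 10 → [12, 13, 18, 31, 32, 25, 22, 84, 59, 10, 50, 43, 71, 99]
10 < parent 32 at index 4, swap → [12, 13, 18, 31, 10, 25, 22, 84, 59, 32, 50, 43, 71, 99]
10 < parent 13 at index 1, swap → [12, 10, 18, 31, 13, 25, 22, 84, 59, 32, 50, 43, 71, 99]
10 < parent 12 at index 0, swap → [10, 12, 18, 31, 13, 25, 22, 84, 59, 32, 50, 43, 71, 99]

[10, 12, 18, 31, 13, 25, 22, 84, 59, 32, 50, 43, 71, 99]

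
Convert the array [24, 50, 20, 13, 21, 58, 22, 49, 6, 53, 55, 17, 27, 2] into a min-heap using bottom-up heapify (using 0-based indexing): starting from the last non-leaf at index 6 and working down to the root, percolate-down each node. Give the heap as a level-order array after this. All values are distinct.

[2, 6, 17, 13, 21, 24, 20, 49, 50, 53, 55, 58, 27, 22]

sift down from index 6:
  22 vs only child 2 at index 13, swap → [24, 50, 20, 13, 21, 58, 2, 49, 6, 53, 55, 17, 27, 22]
sift down from index 5:
  58 vs smaller child 17 at index 11, swap → [24, 50, 20, 13, 21, 17, 2, 49, 6, 53, 55, 58, 27, 22]
sift down from index 4: already satisfies heap property
sift down from index 3:
  13 vs smaller child 6 at index 8, swap → [24, 50, 20, 6, 21, 17, 2, 49, 13, 53, 55, 58, 27, 22]
sift down from index 2:
  20 vs smaller child 2 at index 6, swap → [24, 50, 2, 6, 21, 17, 20, 49, 13, 53, 55, 58, 27, 22]
sift down from index 1:
  50 vs smaller child 6 at index 3, swap → [24, 6, 2, 50, 21, 17, 20, 49, 13, 53, 55, 58, 27, 22]
  50 vs smaller child 13 at index 8, swap → [24, 6, 2, 13, 21, 17, 20, 49, 50, 53, 55, 58, 27, 22]
sift down from index 0:
  24 vs smaller child 2 at index 2, swap → [2, 6, 24, 13, 21, 17, 20, 49, 50, 53, 55, 58, 27, 22]
  24 vs smaller child 17 at index 5, swap → [2, 6, 17, 13, 21, 24, 20, 49, 50, 53, 55, 58, 27, 22]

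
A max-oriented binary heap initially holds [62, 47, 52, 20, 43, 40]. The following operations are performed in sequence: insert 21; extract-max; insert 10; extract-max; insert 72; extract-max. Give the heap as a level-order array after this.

insert 21:
  append 21 at index 6 → [62, 47, 52, 20, 43, 40, 21] (no swap needed)
extract-max → returns 62:
  remove root 62; move last element 21 to root → [21, 47, 52, 20, 43, 40]
  21 vs larger child 52 at index 2, swap → [52, 47, 21, 20, 43, 40]
  21 vs only child 40 at index 5, swap → [52, 47, 40, 20, 43, 21]
insert 10:
  append 10 at index 6 → [52, 47, 40, 20, 43, 21, 10] (no swap needed)
extract-max → returns 52:
  remove root 52; move last element 10 to root → [10, 47, 40, 20, 43, 21]
  10 vs larger child 47 at index 1, swap → [47, 10, 40, 20, 43, 21]
  10 vs larger child 43 at index 4, swap → [47, 43, 40, 20, 10, 21]
insert 72:
  append 72 at index 6 → [47, 43, 40, 20, 10, 21, 72]
  72 > parent 40 at index 2, swap → [47, 43, 72, 20, 10, 21, 40]
  72 > parent 47 at index 0, swap → [72, 43, 47, 20, 10, 21, 40]
extract-max → returns 72:
  remove root 72; move last element 40 to root → [40, 43, 47, 20, 10, 21]
  40 vs larger child 47 at index 2, swap → [47, 43, 40, 20, 10, 21]

[47, 43, 40, 20, 10, 21]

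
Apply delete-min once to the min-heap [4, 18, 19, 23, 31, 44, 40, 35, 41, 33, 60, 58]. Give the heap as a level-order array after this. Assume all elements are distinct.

[18, 23, 19, 35, 31, 44, 40, 58, 41, 33, 60]

remove root 4; move last element 58 to root → [58, 18, 19, 23, 31, 44, 40, 35, 41, 33, 60]
58 vs smaller child 18 at index 1, swap → [18, 58, 19, 23, 31, 44, 40, 35, 41, 33, 60]
58 vs smaller child 23 at index 3, swap → [18, 23, 19, 58, 31, 44, 40, 35, 41, 33, 60]
58 vs smaller child 35 at index 7, swap → [18, 23, 19, 35, 31, 44, 40, 58, 41, 33, 60]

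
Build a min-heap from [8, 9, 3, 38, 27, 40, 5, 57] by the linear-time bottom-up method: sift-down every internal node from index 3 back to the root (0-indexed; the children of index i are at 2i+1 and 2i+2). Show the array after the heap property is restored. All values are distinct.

sift down from index 3: already satisfies heap property
sift down from index 2: already satisfies heap property
sift down from index 1: already satisfies heap property
sift down from index 0:
  8 vs smaller child 3 at index 2, swap → [3, 9, 8, 38, 27, 40, 5, 57]
  8 vs smaller child 5 at index 6, swap → [3, 9, 5, 38, 27, 40, 8, 57]

[3, 9, 5, 38, 27, 40, 8, 57]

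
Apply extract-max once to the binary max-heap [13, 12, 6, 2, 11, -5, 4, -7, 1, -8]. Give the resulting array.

remove root 13; move last element -8 to root → [-8, 12, 6, 2, 11, -5, 4, -7, 1]
-8 vs larger child 12 at index 1, swap → [12, -8, 6, 2, 11, -5, 4, -7, 1]
-8 vs larger child 11 at index 4, swap → [12, 11, 6, 2, -8, -5, 4, -7, 1]

[12, 11, 6, 2, -8, -5, 4, -7, 1]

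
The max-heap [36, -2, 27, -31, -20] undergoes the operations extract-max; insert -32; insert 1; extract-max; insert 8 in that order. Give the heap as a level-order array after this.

[8, -2, 1, -31, -32, -20]

extract-max → returns 36:
  remove root 36; move last element -20 to root → [-20, -2, 27, -31]
  -20 vs larger child 27 at index 2, swap → [27, -2, -20, -31]
insert -32:
  append -32 at index 4 → [27, -2, -20, -31, -32] (no swap needed)
insert 1:
  append 1 at index 5 → [27, -2, -20, -31, -32, 1]
  1 > parent -20 at index 2, swap → [27, -2, 1, -31, -32, -20]
extract-max → returns 27:
  remove root 27; move last element -20 to root → [-20, -2, 1, -31, -32]
  -20 vs larger child 1 at index 2, swap → [1, -2, -20, -31, -32]
insert 8:
  append 8 at index 5 → [1, -2, -20, -31, -32, 8]
  8 > parent -20 at index 2, swap → [1, -2, 8, -31, -32, -20]
  8 > parent 1 at index 0, swap → [8, -2, 1, -31, -32, -20]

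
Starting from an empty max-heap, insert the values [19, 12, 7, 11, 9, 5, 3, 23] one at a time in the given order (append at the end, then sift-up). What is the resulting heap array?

Insert 19:
  append 19 at index 0 → [19] (no swap needed)
Insert 12:
  append 12 at index 1 → [19, 12] (no swap needed)
Insert 7:
  append 7 at index 2 → [19, 12, 7] (no swap needed)
Insert 11:
  append 11 at index 3 → [19, 12, 7, 11] (no swap needed)
Insert 9:
  append 9 at index 4 → [19, 12, 7, 11, 9] (no swap needed)
Insert 5:
  append 5 at index 5 → [19, 12, 7, 11, 9, 5] (no swap needed)
Insert 3:
  append 3 at index 6 → [19, 12, 7, 11, 9, 5, 3] (no swap needed)
Insert 23:
  append 23 at index 7 → [19, 12, 7, 11, 9, 5, 3, 23]
  23 > parent 11 at index 3, swap → [19, 12, 7, 23, 9, 5, 3, 11]
  23 > parent 12 at index 1, swap → [19, 23, 7, 12, 9, 5, 3, 11]
  23 > parent 19 at index 0, swap → [23, 19, 7, 12, 9, 5, 3, 11]

[23, 19, 7, 12, 9, 5, 3, 11]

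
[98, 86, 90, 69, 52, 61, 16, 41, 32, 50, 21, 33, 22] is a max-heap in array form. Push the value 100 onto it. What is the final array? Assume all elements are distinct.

[100, 86, 98, 69, 52, 61, 90, 41, 32, 50, 21, 33, 22, 16]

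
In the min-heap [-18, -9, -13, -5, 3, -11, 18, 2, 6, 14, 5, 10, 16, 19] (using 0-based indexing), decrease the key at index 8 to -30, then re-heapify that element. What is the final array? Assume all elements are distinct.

[-30, -18, -13, -9, 3, -11, 18, 2, -5, 14, 5, 10, 16, 19]

set index 8 from 6 to -30 → [-18, -9, -13, -5, 3, -11, 18, 2, -30, 14, 5, 10, 16, 19]
-30 < parent -5 at index 3, swap → [-18, -9, -13, -30, 3, -11, 18, 2, -5, 14, 5, 10, 16, 19]
-30 < parent -9 at index 1, swap → [-18, -30, -13, -9, 3, -11, 18, 2, -5, 14, 5, 10, 16, 19]
-30 < parent -18 at index 0, swap → [-30, -18, -13, -9, 3, -11, 18, 2, -5, 14, 5, 10, 16, 19]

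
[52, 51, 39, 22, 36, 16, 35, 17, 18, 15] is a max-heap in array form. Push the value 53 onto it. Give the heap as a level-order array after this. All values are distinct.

[53, 52, 39, 22, 51, 16, 35, 17, 18, 15, 36]

append 53 at index 10 → [52, 51, 39, 22, 36, 16, 35, 17, 18, 15, 53]
53 > parent 36 at index 4, swap → [52, 51, 39, 22, 53, 16, 35, 17, 18, 15, 36]
53 > parent 51 at index 1, swap → [52, 53, 39, 22, 51, 16, 35, 17, 18, 15, 36]
53 > parent 52 at index 0, swap → [53, 52, 39, 22, 51, 16, 35, 17, 18, 15, 36]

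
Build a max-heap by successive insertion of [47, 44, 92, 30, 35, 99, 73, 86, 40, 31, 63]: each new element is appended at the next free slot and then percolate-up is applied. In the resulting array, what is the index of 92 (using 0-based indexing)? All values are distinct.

2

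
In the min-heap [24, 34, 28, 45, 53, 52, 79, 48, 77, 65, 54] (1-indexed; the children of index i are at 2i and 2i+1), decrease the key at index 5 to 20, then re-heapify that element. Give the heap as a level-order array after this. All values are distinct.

set index 5 from 53 to 20 → [24, 34, 28, 45, 20, 52, 79, 48, 77, 65, 54]
20 < parent 34 at index 2, swap → [24, 20, 28, 45, 34, 52, 79, 48, 77, 65, 54]
20 < parent 24 at index 1, swap → [20, 24, 28, 45, 34, 52, 79, 48, 77, 65, 54]

[20, 24, 28, 45, 34, 52, 79, 48, 77, 65, 54]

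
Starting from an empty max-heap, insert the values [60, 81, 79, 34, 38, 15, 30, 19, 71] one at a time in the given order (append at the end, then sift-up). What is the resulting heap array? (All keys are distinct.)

[81, 71, 79, 60, 38, 15, 30, 19, 34]

Insert 60:
  append 60 at index 0 → [60] (no swap needed)
Insert 81:
  append 81 at index 1 → [60, 81]
  81 > parent 60 at index 0, swap → [81, 60]
Insert 79:
  append 79 at index 2 → [81, 60, 79] (no swap needed)
Insert 34:
  append 34 at index 3 → [81, 60, 79, 34] (no swap needed)
Insert 38:
  append 38 at index 4 → [81, 60, 79, 34, 38] (no swap needed)
Insert 15:
  append 15 at index 5 → [81, 60, 79, 34, 38, 15] (no swap needed)
Insert 30:
  append 30 at index 6 → [81, 60, 79, 34, 38, 15, 30] (no swap needed)
Insert 19:
  append 19 at index 7 → [81, 60, 79, 34, 38, 15, 30, 19] (no swap needed)
Insert 71:
  append 71 at index 8 → [81, 60, 79, 34, 38, 15, 30, 19, 71]
  71 > parent 34 at index 3, swap → [81, 60, 79, 71, 38, 15, 30, 19, 34]
  71 > parent 60 at index 1, swap → [81, 71, 79, 60, 38, 15, 30, 19, 34]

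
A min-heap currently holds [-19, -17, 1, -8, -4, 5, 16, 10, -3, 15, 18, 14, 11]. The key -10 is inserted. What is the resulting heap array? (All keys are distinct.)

append -10 at index 13 → [-19, -17, 1, -8, -4, 5, 16, 10, -3, 15, 18, 14, 11, -10]
-10 < parent 16 at index 6, swap → [-19, -17, 1, -8, -4, 5, -10, 10, -3, 15, 18, 14, 11, 16]
-10 < parent 1 at index 2, swap → [-19, -17, -10, -8, -4, 5, 1, 10, -3, 15, 18, 14, 11, 16]

[-19, -17, -10, -8, -4, 5, 1, 10, -3, 15, 18, 14, 11, 16]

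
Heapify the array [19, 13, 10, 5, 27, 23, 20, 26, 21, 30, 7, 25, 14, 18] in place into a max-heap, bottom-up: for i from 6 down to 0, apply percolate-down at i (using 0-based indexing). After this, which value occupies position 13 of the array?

sift down from index 6: already satisfies heap property
sift down from index 5:
  23 vs larger child 25 at index 11, swap → [19, 13, 10, 5, 27, 25, 20, 26, 21, 30, 7, 23, 14, 18]
sift down from index 4:
  27 vs larger child 30 at index 9, swap → [19, 13, 10, 5, 30, 25, 20, 26, 21, 27, 7, 23, 14, 18]
sift down from index 3:
  5 vs larger child 26 at index 7, swap → [19, 13, 10, 26, 30, 25, 20, 5, 21, 27, 7, 23, 14, 18]
sift down from index 2:
  10 vs larger child 25 at index 5, swap → [19, 13, 25, 26, 30, 10, 20, 5, 21, 27, 7, 23, 14, 18]
  10 vs larger child 23 at index 11, swap → [19, 13, 25, 26, 30, 23, 20, 5, 21, 27, 7, 10, 14, 18]
sift down from index 1:
  13 vs larger child 30 at index 4, swap → [19, 30, 25, 26, 13, 23, 20, 5, 21, 27, 7, 10, 14, 18]
  13 vs larger child 27 at index 9, swap → [19, 30, 25, 26, 27, 23, 20, 5, 21, 13, 7, 10, 14, 18]
sift down from index 0:
  19 vs larger child 30 at index 1, swap → [30, 19, 25, 26, 27, 23, 20, 5, 21, 13, 7, 10, 14, 18]
  19 vs larger child 27 at index 4, swap → [30, 27, 25, 26, 19, 23, 20, 5, 21, 13, 7, 10, 14, 18]
resulting array: [30, 27, 25, 26, 19, 23, 20, 5, 21, 13, 7, 10, 14, 18]

18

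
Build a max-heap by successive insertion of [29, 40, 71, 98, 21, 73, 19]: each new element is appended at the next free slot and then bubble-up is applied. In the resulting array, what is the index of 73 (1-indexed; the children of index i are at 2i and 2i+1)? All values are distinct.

3

Insert 29:
  append 29 at index 1 → [29] (no swap needed)
Insert 40:
  append 40 at index 2 → [29, 40]
  40 > parent 29 at index 1, swap → [40, 29]
Insert 71:
  append 71 at index 3 → [40, 29, 71]
  71 > parent 40 at index 1, swap → [71, 29, 40]
Insert 98:
  append 98 at index 4 → [71, 29, 40, 98]
  98 > parent 29 at index 2, swap → [71, 98, 40, 29]
  98 > parent 71 at index 1, swap → [98, 71, 40, 29]
Insert 21:
  append 21 at index 5 → [98, 71, 40, 29, 21] (no swap needed)
Insert 73:
  append 73 at index 6 → [98, 71, 40, 29, 21, 73]
  73 > parent 40 at index 3, swap → [98, 71, 73, 29, 21, 40]
Insert 19:
  append 19 at index 7 → [98, 71, 73, 29, 21, 40, 19] (no swap needed)
resulting array: [98, 71, 73, 29, 21, 40, 19]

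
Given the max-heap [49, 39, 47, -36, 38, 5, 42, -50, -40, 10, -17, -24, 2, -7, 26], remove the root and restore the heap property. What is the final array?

[47, 39, 42, -36, 38, 5, 26, -50, -40, 10, -17, -24, 2, -7]

remove root 49; move last element 26 to root → [26, 39, 47, -36, 38, 5, 42, -50, -40, 10, -17, -24, 2, -7]
26 vs larger child 47 at index 2, swap → [47, 39, 26, -36, 38, 5, 42, -50, -40, 10, -17, -24, 2, -7]
26 vs larger child 42 at index 6, swap → [47, 39, 42, -36, 38, 5, 26, -50, -40, 10, -17, -24, 2, -7]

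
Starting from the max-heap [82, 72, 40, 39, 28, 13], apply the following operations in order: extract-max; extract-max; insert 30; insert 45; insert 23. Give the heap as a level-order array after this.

[45, 39, 40, 13, 30, 28, 23]

extract-max → returns 82:
  remove root 82; move last element 13 to root → [13, 72, 40, 39, 28]
  13 vs larger child 72 at index 1, swap → [72, 13, 40, 39, 28]
  13 vs larger child 39 at index 3, swap → [72, 39, 40, 13, 28]
extract-max → returns 72:
  remove root 72; move last element 28 to root → [28, 39, 40, 13]
  28 vs larger child 40 at index 2, swap → [40, 39, 28, 13]
insert 30:
  append 30 at index 4 → [40, 39, 28, 13, 30] (no swap needed)
insert 45:
  append 45 at index 5 → [40, 39, 28, 13, 30, 45]
  45 > parent 28 at index 2, swap → [40, 39, 45, 13, 30, 28]
  45 > parent 40 at index 0, swap → [45, 39, 40, 13, 30, 28]
insert 23:
  append 23 at index 6 → [45, 39, 40, 13, 30, 28, 23] (no swap needed)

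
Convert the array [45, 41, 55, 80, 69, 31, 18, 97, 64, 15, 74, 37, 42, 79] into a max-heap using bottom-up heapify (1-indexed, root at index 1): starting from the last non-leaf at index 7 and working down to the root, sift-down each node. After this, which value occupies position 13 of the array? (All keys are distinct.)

31

sift down from index 7:
  18 vs only child 79 at index 14, swap → [45, 41, 55, 80, 69, 31, 79, 97, 64, 15, 74, 37, 42, 18]
sift down from index 6:
  31 vs larger child 42 at index 13, swap → [45, 41, 55, 80, 69, 42, 79, 97, 64, 15, 74, 37, 31, 18]
sift down from index 5:
  69 vs larger child 74 at index 11, swap → [45, 41, 55, 80, 74, 42, 79, 97, 64, 15, 69, 37, 31, 18]
sift down from index 4:
  80 vs larger child 97 at index 8, swap → [45, 41, 55, 97, 74, 42, 79, 80, 64, 15, 69, 37, 31, 18]
sift down from index 3:
  55 vs larger child 79 at index 7, swap → [45, 41, 79, 97, 74, 42, 55, 80, 64, 15, 69, 37, 31, 18]
sift down from index 2:
  41 vs larger child 97 at index 4, swap → [45, 97, 79, 41, 74, 42, 55, 80, 64, 15, 69, 37, 31, 18]
  41 vs larger child 80 at index 8, swap → [45, 97, 79, 80, 74, 42, 55, 41, 64, 15, 69, 37, 31, 18]
sift down from index 1:
  45 vs larger child 97 at index 2, swap → [97, 45, 79, 80, 74, 42, 55, 41, 64, 15, 69, 37, 31, 18]
  45 vs larger child 80 at index 4, swap → [97, 80, 79, 45, 74, 42, 55, 41, 64, 15, 69, 37, 31, 18]
  45 vs larger child 64 at index 9, swap → [97, 80, 79, 64, 74, 42, 55, 41, 45, 15, 69, 37, 31, 18]
resulting array: [97, 80, 79, 64, 74, 42, 55, 41, 45, 15, 69, 37, 31, 18]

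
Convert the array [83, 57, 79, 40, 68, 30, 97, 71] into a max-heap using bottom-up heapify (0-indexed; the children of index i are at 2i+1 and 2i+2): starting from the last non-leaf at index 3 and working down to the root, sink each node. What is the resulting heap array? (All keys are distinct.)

[97, 71, 83, 57, 68, 30, 79, 40]

sift down from index 3:
  40 vs only child 71 at index 7, swap → [83, 57, 79, 71, 68, 30, 97, 40]
sift down from index 2:
  79 vs larger child 97 at index 6, swap → [83, 57, 97, 71, 68, 30, 79, 40]
sift down from index 1:
  57 vs larger child 71 at index 3, swap → [83, 71, 97, 57, 68, 30, 79, 40]
sift down from index 0:
  83 vs larger child 97 at index 2, swap → [97, 71, 83, 57, 68, 30, 79, 40]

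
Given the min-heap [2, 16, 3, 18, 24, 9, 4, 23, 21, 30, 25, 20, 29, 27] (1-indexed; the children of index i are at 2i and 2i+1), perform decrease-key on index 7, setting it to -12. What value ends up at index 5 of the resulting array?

24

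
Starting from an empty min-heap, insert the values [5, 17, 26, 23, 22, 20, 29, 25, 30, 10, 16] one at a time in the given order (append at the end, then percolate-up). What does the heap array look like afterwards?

Insert 5:
  append 5 at index 0 → [5] (no swap needed)
Insert 17:
  append 17 at index 1 → [5, 17] (no swap needed)
Insert 26:
  append 26 at index 2 → [5, 17, 26] (no swap needed)
Insert 23:
  append 23 at index 3 → [5, 17, 26, 23] (no swap needed)
Insert 22:
  append 22 at index 4 → [5, 17, 26, 23, 22] (no swap needed)
Insert 20:
  append 20 at index 5 → [5, 17, 26, 23, 22, 20]
  20 < parent 26 at index 2, swap → [5, 17, 20, 23, 22, 26]
Insert 29:
  append 29 at index 6 → [5, 17, 20, 23, 22, 26, 29] (no swap needed)
Insert 25:
  append 25 at index 7 → [5, 17, 20, 23, 22, 26, 29, 25] (no swap needed)
Insert 30:
  append 30 at index 8 → [5, 17, 20, 23, 22, 26, 29, 25, 30] (no swap needed)
Insert 10:
  append 10 at index 9 → [5, 17, 20, 23, 22, 26, 29, 25, 30, 10]
  10 < parent 22 at index 4, swap → [5, 17, 20, 23, 10, 26, 29, 25, 30, 22]
  10 < parent 17 at index 1, swap → [5, 10, 20, 23, 17, 26, 29, 25, 30, 22]
Insert 16:
  append 16 at index 10 → [5, 10, 20, 23, 17, 26, 29, 25, 30, 22, 16]
  16 < parent 17 at index 4, swap → [5, 10, 20, 23, 16, 26, 29, 25, 30, 22, 17]

[5, 10, 20, 23, 16, 26, 29, 25, 30, 22, 17]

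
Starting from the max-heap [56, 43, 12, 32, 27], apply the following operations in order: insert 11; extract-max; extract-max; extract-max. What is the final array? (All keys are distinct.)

[27, 11, 12]

insert 11:
  append 11 at index 5 → [56, 43, 12, 32, 27, 11] (no swap needed)
extract-max → returns 56:
  remove root 56; move last element 11 to root → [11, 43, 12, 32, 27]
  11 vs larger child 43 at index 1, swap → [43, 11, 12, 32, 27]
  11 vs larger child 32 at index 3, swap → [43, 32, 12, 11, 27]
extract-max → returns 43:
  remove root 43; move last element 27 to root → [27, 32, 12, 11]
  27 vs larger child 32 at index 1, swap → [32, 27, 12, 11]
extract-max → returns 32:
  remove root 32; move last element 11 to root → [11, 27, 12]
  11 vs larger child 27 at index 1, swap → [27, 11, 12]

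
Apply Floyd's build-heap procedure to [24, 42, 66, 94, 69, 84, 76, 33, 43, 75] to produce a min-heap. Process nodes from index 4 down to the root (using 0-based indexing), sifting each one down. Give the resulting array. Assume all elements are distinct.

[24, 33, 66, 42, 69, 84, 76, 94, 43, 75]

sift down from index 4: already satisfies heap property
sift down from index 3:
  94 vs smaller child 33 at index 7, swap → [24, 42, 66, 33, 69, 84, 76, 94, 43, 75]
sift down from index 2: already satisfies heap property
sift down from index 1:
  42 vs smaller child 33 at index 3, swap → [24, 33, 66, 42, 69, 84, 76, 94, 43, 75]
sift down from index 0: already satisfies heap property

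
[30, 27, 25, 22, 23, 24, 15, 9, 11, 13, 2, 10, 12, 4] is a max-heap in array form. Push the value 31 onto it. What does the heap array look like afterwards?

[31, 27, 30, 22, 23, 24, 25, 9, 11, 13, 2, 10, 12, 4, 15]

append 31 at index 14 → [30, 27, 25, 22, 23, 24, 15, 9, 11, 13, 2, 10, 12, 4, 31]
31 > parent 15 at index 6, swap → [30, 27, 25, 22, 23, 24, 31, 9, 11, 13, 2, 10, 12, 4, 15]
31 > parent 25 at index 2, swap → [30, 27, 31, 22, 23, 24, 25, 9, 11, 13, 2, 10, 12, 4, 15]
31 > parent 30 at index 0, swap → [31, 27, 30, 22, 23, 24, 25, 9, 11, 13, 2, 10, 12, 4, 15]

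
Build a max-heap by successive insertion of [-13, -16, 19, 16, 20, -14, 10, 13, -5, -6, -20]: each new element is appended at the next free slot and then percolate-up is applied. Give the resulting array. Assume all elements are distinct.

[20, 19, 10, 13, 16, -14, -13, -16, -5, -6, -20]

Insert -13:
  append -13 at index 0 → [-13] (no swap needed)
Insert -16:
  append -16 at index 1 → [-13, -16] (no swap needed)
Insert 19:
  append 19 at index 2 → [-13, -16, 19]
  19 > parent -13 at index 0, swap → [19, -16, -13]
Insert 16:
  append 16 at index 3 → [19, -16, -13, 16]
  16 > parent -16 at index 1, swap → [19, 16, -13, -16]
Insert 20:
  append 20 at index 4 → [19, 16, -13, -16, 20]
  20 > parent 16 at index 1, swap → [19, 20, -13, -16, 16]
  20 > parent 19 at index 0, swap → [20, 19, -13, -16, 16]
Insert -14:
  append -14 at index 5 → [20, 19, -13, -16, 16, -14] (no swap needed)
Insert 10:
  append 10 at index 6 → [20, 19, -13, -16, 16, -14, 10]
  10 > parent -13 at index 2, swap → [20, 19, 10, -16, 16, -14, -13]
Insert 13:
  append 13 at index 7 → [20, 19, 10, -16, 16, -14, -13, 13]
  13 > parent -16 at index 3, swap → [20, 19, 10, 13, 16, -14, -13, -16]
Insert -5:
  append -5 at index 8 → [20, 19, 10, 13, 16, -14, -13, -16, -5] (no swap needed)
Insert -6:
  append -6 at index 9 → [20, 19, 10, 13, 16, -14, -13, -16, -5, -6] (no swap needed)
Insert -20:
  append -20 at index 10 → [20, 19, 10, 13, 16, -14, -13, -16, -5, -6, -20] (no swap needed)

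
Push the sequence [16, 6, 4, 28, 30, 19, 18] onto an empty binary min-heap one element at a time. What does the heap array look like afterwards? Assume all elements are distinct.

Insert 16:
  append 16 at index 0 → [16] (no swap needed)
Insert 6:
  append 6 at index 1 → [16, 6]
  6 < parent 16 at index 0, swap → [6, 16]
Insert 4:
  append 4 at index 2 → [6, 16, 4]
  4 < parent 6 at index 0, swap → [4, 16, 6]
Insert 28:
  append 28 at index 3 → [4, 16, 6, 28] (no swap needed)
Insert 30:
  append 30 at index 4 → [4, 16, 6, 28, 30] (no swap needed)
Insert 19:
  append 19 at index 5 → [4, 16, 6, 28, 30, 19] (no swap needed)
Insert 18:
  append 18 at index 6 → [4, 16, 6, 28, 30, 19, 18] (no swap needed)

[4, 16, 6, 28, 30, 19, 18]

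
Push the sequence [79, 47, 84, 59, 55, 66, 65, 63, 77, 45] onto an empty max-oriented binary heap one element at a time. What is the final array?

Insert 79:
  append 79 at index 0 → [79] (no swap needed)
Insert 47:
  append 47 at index 1 → [79, 47] (no swap needed)
Insert 84:
  append 84 at index 2 → [79, 47, 84]
  84 > parent 79 at index 0, swap → [84, 47, 79]
Insert 59:
  append 59 at index 3 → [84, 47, 79, 59]
  59 > parent 47 at index 1, swap → [84, 59, 79, 47]
Insert 55:
  append 55 at index 4 → [84, 59, 79, 47, 55] (no swap needed)
Insert 66:
  append 66 at index 5 → [84, 59, 79, 47, 55, 66] (no swap needed)
Insert 65:
  append 65 at index 6 → [84, 59, 79, 47, 55, 66, 65] (no swap needed)
Insert 63:
  append 63 at index 7 → [84, 59, 79, 47, 55, 66, 65, 63]
  63 > parent 47 at index 3, swap → [84, 59, 79, 63, 55, 66, 65, 47]
  63 > parent 59 at index 1, swap → [84, 63, 79, 59, 55, 66, 65, 47]
Insert 77:
  append 77 at index 8 → [84, 63, 79, 59, 55, 66, 65, 47, 77]
  77 > parent 59 at index 3, swap → [84, 63, 79, 77, 55, 66, 65, 47, 59]
  77 > parent 63 at index 1, swap → [84, 77, 79, 63, 55, 66, 65, 47, 59]
Insert 45:
  append 45 at index 9 → [84, 77, 79, 63, 55, 66, 65, 47, 59, 45] (no swap needed)

[84, 77, 79, 63, 55, 66, 65, 47, 59, 45]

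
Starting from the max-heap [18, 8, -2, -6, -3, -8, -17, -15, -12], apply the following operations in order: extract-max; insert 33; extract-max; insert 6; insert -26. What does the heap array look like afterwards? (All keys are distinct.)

extract-max → returns 18:
  remove root 18; move last element -12 to root → [-12, 8, -2, -6, -3, -8, -17, -15]
  -12 vs larger child 8 at index 1, swap → [8, -12, -2, -6, -3, -8, -17, -15]
  -12 vs larger child -3 at index 4, swap → [8, -3, -2, -6, -12, -8, -17, -15]
insert 33:
  append 33 at index 8 → [8, -3, -2, -6, -12, -8, -17, -15, 33]
  33 > parent -6 at index 3, swap → [8, -3, -2, 33, -12, -8, -17, -15, -6]
  33 > parent -3 at index 1, swap → [8, 33, -2, -3, -12, -8, -17, -15, -6]
  33 > parent 8 at index 0, swap → [33, 8, -2, -3, -12, -8, -17, -15, -6]
extract-max → returns 33:
  remove root 33; move last element -6 to root → [-6, 8, -2, -3, -12, -8, -17, -15]
  -6 vs larger child 8 at index 1, swap → [8, -6, -2, -3, -12, -8, -17, -15]
  -6 vs larger child -3 at index 3, swap → [8, -3, -2, -6, -12, -8, -17, -15]
insert 6:
  append 6 at index 8 → [8, -3, -2, -6, -12, -8, -17, -15, 6]
  6 > parent -6 at index 3, swap → [8, -3, -2, 6, -12, -8, -17, -15, -6]
  6 > parent -3 at index 1, swap → [8, 6, -2, -3, -12, -8, -17, -15, -6]
insert -26:
  append -26 at index 9 → [8, 6, -2, -3, -12, -8, -17, -15, -6, -26] (no swap needed)

[8, 6, -2, -3, -12, -8, -17, -15, -6, -26]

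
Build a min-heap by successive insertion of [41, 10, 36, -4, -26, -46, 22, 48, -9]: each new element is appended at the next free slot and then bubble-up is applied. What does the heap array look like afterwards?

[-46, -9, -26, -4, 10, 36, 22, 48, 41]

Insert 41:
  append 41 at index 0 → [41] (no swap needed)
Insert 10:
  append 10 at index 1 → [41, 10]
  10 < parent 41 at index 0, swap → [10, 41]
Insert 36:
  append 36 at index 2 → [10, 41, 36] (no swap needed)
Insert -4:
  append -4 at index 3 → [10, 41, 36, -4]
  -4 < parent 41 at index 1, swap → [10, -4, 36, 41]
  -4 < parent 10 at index 0, swap → [-4, 10, 36, 41]
Insert -26:
  append -26 at index 4 → [-4, 10, 36, 41, -26]
  -26 < parent 10 at index 1, swap → [-4, -26, 36, 41, 10]
  -26 < parent -4 at index 0, swap → [-26, -4, 36, 41, 10]
Insert -46:
  append -46 at index 5 → [-26, -4, 36, 41, 10, -46]
  -46 < parent 36 at index 2, swap → [-26, -4, -46, 41, 10, 36]
  -46 < parent -26 at index 0, swap → [-46, -4, -26, 41, 10, 36]
Insert 22:
  append 22 at index 6 → [-46, -4, -26, 41, 10, 36, 22] (no swap needed)
Insert 48:
  append 48 at index 7 → [-46, -4, -26, 41, 10, 36, 22, 48] (no swap needed)
Insert -9:
  append -9 at index 8 → [-46, -4, -26, 41, 10, 36, 22, 48, -9]
  -9 < parent 41 at index 3, swap → [-46, -4, -26, -9, 10, 36, 22, 48, 41]
  -9 < parent -4 at index 1, swap → [-46, -9, -26, -4, 10, 36, 22, 48, 41]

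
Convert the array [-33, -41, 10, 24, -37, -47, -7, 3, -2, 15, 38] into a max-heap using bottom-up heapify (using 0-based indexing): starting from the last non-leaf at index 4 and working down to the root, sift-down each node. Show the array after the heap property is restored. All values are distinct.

[38, 24, 10, 3, 15, -47, -7, -33, -2, -41, -37]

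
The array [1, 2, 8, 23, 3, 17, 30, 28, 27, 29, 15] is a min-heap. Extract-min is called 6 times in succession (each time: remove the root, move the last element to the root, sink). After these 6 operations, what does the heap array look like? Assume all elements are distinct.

extract-min #1 returns 1:
  remove root 1; move last element 15 to root → [15, 2, 8, 23, 3, 17, 30, 28, 27, 29]
  15 vs smaller child 2 at index 1, swap → [2, 15, 8, 23, 3, 17, 30, 28, 27, 29]
  15 vs smaller child 3 at index 4, swap → [2, 3, 8, 23, 15, 17, 30, 28, 27, 29]
extract-min #2 returns 2:
  remove root 2; move last element 29 to root → [29, 3, 8, 23, 15, 17, 30, 28, 27]
  29 vs smaller child 3 at index 1, swap → [3, 29, 8, 23, 15, 17, 30, 28, 27]
  29 vs smaller child 15 at index 4, swap → [3, 15, 8, 23, 29, 17, 30, 28, 27]
extract-min #3 returns 3:
  remove root 3; move last element 27 to root → [27, 15, 8, 23, 29, 17, 30, 28]
  27 vs smaller child 8 at index 2, swap → [8, 15, 27, 23, 29, 17, 30, 28]
  27 vs smaller child 17 at index 5, swap → [8, 15, 17, 23, 29, 27, 30, 28]
extract-min #4 returns 8:
  remove root 8; move last element 28 to root → [28, 15, 17, 23, 29, 27, 30]
  28 vs smaller child 15 at index 1, swap → [15, 28, 17, 23, 29, 27, 30]
  28 vs smaller child 23 at index 3, swap → [15, 23, 17, 28, 29, 27, 30]
extract-min #5 returns 15:
  remove root 15; move last element 30 to root → [30, 23, 17, 28, 29, 27]
  30 vs smaller child 17 at index 2, swap → [17, 23, 30, 28, 29, 27]
  30 vs only child 27 at index 5, swap → [17, 23, 27, 28, 29, 30]
extract-min #6 returns 17:
  remove root 17; move last element 30 to root → [30, 23, 27, 28, 29]
  30 vs smaller child 23 at index 1, swap → [23, 30, 27, 28, 29]
  30 vs smaller child 28 at index 3, swap → [23, 28, 27, 30, 29]

[23, 28, 27, 30, 29]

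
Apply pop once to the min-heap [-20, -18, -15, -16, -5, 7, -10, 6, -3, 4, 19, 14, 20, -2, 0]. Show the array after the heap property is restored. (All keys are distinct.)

remove root -20; move last element 0 to root → [0, -18, -15, -16, -5, 7, -10, 6, -3, 4, 19, 14, 20, -2]
0 vs smaller child -18 at index 1, swap → [-18, 0, -15, -16, -5, 7, -10, 6, -3, 4, 19, 14, 20, -2]
0 vs smaller child -16 at index 3, swap → [-18, -16, -15, 0, -5, 7, -10, 6, -3, 4, 19, 14, 20, -2]
0 vs smaller child -3 at index 8, swap → [-18, -16, -15, -3, -5, 7, -10, 6, 0, 4, 19, 14, 20, -2]

[-18, -16, -15, -3, -5, 7, -10, 6, 0, 4, 19, 14, 20, -2]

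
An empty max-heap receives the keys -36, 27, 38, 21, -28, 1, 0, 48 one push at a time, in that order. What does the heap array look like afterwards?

Insert -36:
  append -36 at index 0 → [-36] (no swap needed)
Insert 27:
  append 27 at index 1 → [-36, 27]
  27 > parent -36 at index 0, swap → [27, -36]
Insert 38:
  append 38 at index 2 → [27, -36, 38]
  38 > parent 27 at index 0, swap → [38, -36, 27]
Insert 21:
  append 21 at index 3 → [38, -36, 27, 21]
  21 > parent -36 at index 1, swap → [38, 21, 27, -36]
Insert -28:
  append -28 at index 4 → [38, 21, 27, -36, -28] (no swap needed)
Insert 1:
  append 1 at index 5 → [38, 21, 27, -36, -28, 1] (no swap needed)
Insert 0:
  append 0 at index 6 → [38, 21, 27, -36, -28, 1, 0] (no swap needed)
Insert 48:
  append 48 at index 7 → [38, 21, 27, -36, -28, 1, 0, 48]
  48 > parent -36 at index 3, swap → [38, 21, 27, 48, -28, 1, 0, -36]
  48 > parent 21 at index 1, swap → [38, 48, 27, 21, -28, 1, 0, -36]
  48 > parent 38 at index 0, swap → [48, 38, 27, 21, -28, 1, 0, -36]

[48, 38, 27, 21, -28, 1, 0, -36]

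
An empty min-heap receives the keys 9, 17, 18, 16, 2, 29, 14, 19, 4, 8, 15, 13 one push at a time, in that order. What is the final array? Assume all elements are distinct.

Insert 9:
  append 9 at index 0 → [9] (no swap needed)
Insert 17:
  append 17 at index 1 → [9, 17] (no swap needed)
Insert 18:
  append 18 at index 2 → [9, 17, 18] (no swap needed)
Insert 16:
  append 16 at index 3 → [9, 17, 18, 16]
  16 < parent 17 at index 1, swap → [9, 16, 18, 17]
Insert 2:
  append 2 at index 4 → [9, 16, 18, 17, 2]
  2 < parent 16 at index 1, swap → [9, 2, 18, 17, 16]
  2 < parent 9 at index 0, swap → [2, 9, 18, 17, 16]
Insert 29:
  append 29 at index 5 → [2, 9, 18, 17, 16, 29] (no swap needed)
Insert 14:
  append 14 at index 6 → [2, 9, 18, 17, 16, 29, 14]
  14 < parent 18 at index 2, swap → [2, 9, 14, 17, 16, 29, 18]
Insert 19:
  append 19 at index 7 → [2, 9, 14, 17, 16, 29, 18, 19] (no swap needed)
Insert 4:
  append 4 at index 8 → [2, 9, 14, 17, 16, 29, 18, 19, 4]
  4 < parent 17 at index 3, swap → [2, 9, 14, 4, 16, 29, 18, 19, 17]
  4 < parent 9 at index 1, swap → [2, 4, 14, 9, 16, 29, 18, 19, 17]
Insert 8:
  append 8 at index 9 → [2, 4, 14, 9, 16, 29, 18, 19, 17, 8]
  8 < parent 16 at index 4, swap → [2, 4, 14, 9, 8, 29, 18, 19, 17, 16]
Insert 15:
  append 15 at index 10 → [2, 4, 14, 9, 8, 29, 18, 19, 17, 16, 15] (no swap needed)
Insert 13:
  append 13 at index 11 → [2, 4, 14, 9, 8, 29, 18, 19, 17, 16, 15, 13]
  13 < parent 29 at index 5, swap → [2, 4, 14, 9, 8, 13, 18, 19, 17, 16, 15, 29]
  13 < parent 14 at index 2, swap → [2, 4, 13, 9, 8, 14, 18, 19, 17, 16, 15, 29]

[2, 4, 13, 9, 8, 14, 18, 19, 17, 16, 15, 29]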